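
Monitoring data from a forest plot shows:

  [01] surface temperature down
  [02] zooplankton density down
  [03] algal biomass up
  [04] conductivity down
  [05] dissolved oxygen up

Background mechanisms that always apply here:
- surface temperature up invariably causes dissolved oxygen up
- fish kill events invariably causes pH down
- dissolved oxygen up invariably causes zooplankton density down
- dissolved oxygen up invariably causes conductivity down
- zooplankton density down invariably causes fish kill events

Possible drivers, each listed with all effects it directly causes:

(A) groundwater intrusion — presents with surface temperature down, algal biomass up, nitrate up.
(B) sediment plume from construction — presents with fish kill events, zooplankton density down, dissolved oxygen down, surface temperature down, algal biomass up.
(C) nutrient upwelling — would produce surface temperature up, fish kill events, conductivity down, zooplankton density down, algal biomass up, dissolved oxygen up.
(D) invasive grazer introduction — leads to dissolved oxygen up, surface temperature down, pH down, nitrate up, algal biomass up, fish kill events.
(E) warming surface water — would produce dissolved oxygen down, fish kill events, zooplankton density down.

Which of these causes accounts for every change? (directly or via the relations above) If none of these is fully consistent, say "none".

Testing each hypothesis:
(A) groundwater intrusion — does not account for zooplankton density down, conductivity down, dissolved oxygen up
(B) sediment plume from construction — surface temperature down ✓; zooplankton density down ✓; algal biomass up ✓; conductivity down ✗; dissolved oxygen up ✗
(C) nutrient upwelling — surface temperature down ✗; zooplankton density down ✓; algal biomass up ✓; conductivity down ✓; dissolved oxygen up ✓
(D) invasive grazer introduction — accounts for every observation (zooplankton density down through dissolved oxygen up → zooplankton density down)
(E) warming surface water — fails on surface temperature down, algal biomass up, conductivity down, dissolved oxygen up (predicts dissolved oxygen down, not dissolved oxygen up)
(D) alone accounts for all the evidence.

D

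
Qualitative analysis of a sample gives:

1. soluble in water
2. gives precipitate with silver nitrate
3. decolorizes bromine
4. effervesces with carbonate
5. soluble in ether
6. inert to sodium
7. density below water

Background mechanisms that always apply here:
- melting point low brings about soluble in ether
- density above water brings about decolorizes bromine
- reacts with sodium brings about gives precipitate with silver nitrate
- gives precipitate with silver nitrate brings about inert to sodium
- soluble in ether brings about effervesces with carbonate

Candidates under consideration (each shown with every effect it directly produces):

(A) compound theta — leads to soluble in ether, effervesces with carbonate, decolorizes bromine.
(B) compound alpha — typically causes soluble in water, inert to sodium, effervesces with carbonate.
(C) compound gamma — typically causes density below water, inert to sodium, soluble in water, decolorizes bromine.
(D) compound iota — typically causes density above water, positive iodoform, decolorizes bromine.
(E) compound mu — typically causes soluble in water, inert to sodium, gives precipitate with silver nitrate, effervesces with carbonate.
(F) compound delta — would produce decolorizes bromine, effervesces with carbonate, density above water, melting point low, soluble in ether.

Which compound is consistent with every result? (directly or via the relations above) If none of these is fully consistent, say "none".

none

Checking each candidate against the observations:
(A) compound theta — soluble in water miss; gives precipitate with silver nitrate miss; decolorizes bromine match; effervesces with carbonate match; soluble in ether match; inert to sodium miss; density below water miss
(B) compound alpha — does not account for gives precipitate with silver nitrate, decolorizes bromine, soluble in ether, density below water
(C) compound gamma — soluble in water match; gives precipitate with silver nitrate miss; decolorizes bromine match; effervesces with carbonate miss; soluble in ether miss; inert to sodium match; density below water match
(D) compound iota — soluble in water miss; gives precipitate with silver nitrate miss; decolorizes bromine match; effervesces with carbonate miss; soluble in ether miss; inert to sodium miss; density below water miss
(E) compound mu — soluble in water match; gives precipitate with silver nitrate match; decolorizes bromine miss; effervesces with carbonate match; soluble in ether miss; inert to sodium match; density below water miss
(F) compound delta — soluble in water miss; gives precipitate with silver nitrate miss; decolorizes bromine match; effervesces with carbonate match; soluble in ether match; inert to sodium miss; density below water miss
None of the listed candidates fits everything.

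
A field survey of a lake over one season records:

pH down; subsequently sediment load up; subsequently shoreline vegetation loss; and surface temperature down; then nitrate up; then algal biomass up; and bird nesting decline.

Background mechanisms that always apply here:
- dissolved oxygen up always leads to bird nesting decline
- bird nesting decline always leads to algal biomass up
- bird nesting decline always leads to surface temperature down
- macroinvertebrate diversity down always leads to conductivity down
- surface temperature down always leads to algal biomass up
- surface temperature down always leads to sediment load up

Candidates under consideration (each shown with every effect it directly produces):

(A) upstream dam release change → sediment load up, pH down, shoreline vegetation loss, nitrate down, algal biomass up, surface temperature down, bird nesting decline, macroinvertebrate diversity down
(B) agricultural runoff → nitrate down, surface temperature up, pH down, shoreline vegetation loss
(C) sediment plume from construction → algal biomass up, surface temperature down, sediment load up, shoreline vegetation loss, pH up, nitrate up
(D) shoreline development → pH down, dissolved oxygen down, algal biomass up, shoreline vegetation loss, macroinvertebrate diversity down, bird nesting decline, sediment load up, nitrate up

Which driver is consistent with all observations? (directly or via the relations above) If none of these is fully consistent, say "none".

Per-candidate check:
(A) upstream dam release change — pH down match; sediment load up match; shoreline vegetation loss match; surface temperature down match; nitrate up miss; algal biomass up match; bird nesting decline match
(B) agricultural runoff — fails on sediment load up, surface temperature down, nitrate up, algal biomass up, bird nesting decline (predicts surface temperature up, not surface temperature down; predicts nitrate down, not nitrate up)
(C) sediment plume from construction — pH down miss; sediment load up match; shoreline vegetation loss match; surface temperature down match; nitrate up match; algal biomass up match; bird nesting decline miss
(D) shoreline development — accounts for every observation (surface temperature down through bird nesting decline → surface temperature down)
(D) is the only candidate with no mismatches.

D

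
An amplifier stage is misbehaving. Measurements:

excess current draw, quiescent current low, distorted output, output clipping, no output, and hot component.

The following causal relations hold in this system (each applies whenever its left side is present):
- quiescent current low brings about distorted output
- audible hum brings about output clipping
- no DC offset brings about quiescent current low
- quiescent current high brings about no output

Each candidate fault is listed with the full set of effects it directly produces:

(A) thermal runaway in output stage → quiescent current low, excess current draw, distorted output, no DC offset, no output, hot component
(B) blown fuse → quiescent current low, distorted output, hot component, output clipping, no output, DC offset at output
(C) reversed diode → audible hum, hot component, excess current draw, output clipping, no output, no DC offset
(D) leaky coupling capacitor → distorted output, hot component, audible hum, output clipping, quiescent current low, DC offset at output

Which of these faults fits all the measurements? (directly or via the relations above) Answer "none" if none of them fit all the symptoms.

Checking each candidate against the observations:
(A) thermal runaway in output stage — does not account for output clipping
(B) blown fuse — does not account for excess current draw
(C) reversed diode — excess current draw match; quiescent current low match (via no DC offset → quiescent current low); distorted output match (via no DC offset → quiescent current low → distorted output); output clipping match; no output match; hot component match
(D) leaky coupling capacitor — does not account for excess current draw, no output
(C) is the only candidate with no mismatches.

C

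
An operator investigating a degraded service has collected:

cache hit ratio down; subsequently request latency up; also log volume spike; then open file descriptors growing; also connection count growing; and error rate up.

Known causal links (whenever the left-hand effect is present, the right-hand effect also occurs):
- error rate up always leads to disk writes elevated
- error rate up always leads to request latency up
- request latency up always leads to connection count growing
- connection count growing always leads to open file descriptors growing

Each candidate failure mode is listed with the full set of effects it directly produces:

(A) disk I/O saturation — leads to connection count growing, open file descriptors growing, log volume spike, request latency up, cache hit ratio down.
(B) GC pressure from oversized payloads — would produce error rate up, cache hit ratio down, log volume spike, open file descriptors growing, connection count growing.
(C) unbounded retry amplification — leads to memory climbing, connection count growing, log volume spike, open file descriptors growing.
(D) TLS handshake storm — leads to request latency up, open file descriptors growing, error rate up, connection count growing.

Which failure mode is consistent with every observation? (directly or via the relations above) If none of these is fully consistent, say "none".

For each candidate, compare predicted effects to what was observed:
(A) disk I/O saturation — does not account for error rate up
(B) GC pressure from oversized payloads — accounts for every observation (request latency up through error rate up → request latency up)
(C) unbounded retry amplification — does not account for cache hit ratio down, request latency up, error rate up
(D) TLS handshake storm — does not account for cache hit ratio down, log volume spike
(B) is the only candidate with no mismatches.

B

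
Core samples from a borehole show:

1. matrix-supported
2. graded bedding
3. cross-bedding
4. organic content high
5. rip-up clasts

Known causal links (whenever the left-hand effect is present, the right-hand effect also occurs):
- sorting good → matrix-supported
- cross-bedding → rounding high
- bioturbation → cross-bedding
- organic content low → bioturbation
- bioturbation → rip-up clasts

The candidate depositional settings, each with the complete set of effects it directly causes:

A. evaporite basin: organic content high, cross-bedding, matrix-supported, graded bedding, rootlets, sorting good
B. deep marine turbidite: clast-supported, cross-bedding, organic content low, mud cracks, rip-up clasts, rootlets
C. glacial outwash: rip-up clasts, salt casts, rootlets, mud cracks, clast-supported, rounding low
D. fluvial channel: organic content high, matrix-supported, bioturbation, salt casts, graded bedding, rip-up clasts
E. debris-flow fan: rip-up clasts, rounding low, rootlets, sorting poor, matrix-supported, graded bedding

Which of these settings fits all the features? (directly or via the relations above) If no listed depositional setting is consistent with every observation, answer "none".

Per-candidate check:
(A) evaporite basin — does not account for rip-up clasts
(B) deep marine turbidite — fails on matrix-supported, graded bedding, organic content high (predicts clast-supported, not matrix-supported; predicts organic content low, not organic content high)
(C) glacial outwash — matrix-supported ✗; graded bedding ✗; cross-bedding ✗; organic content high ✗; rip-up clasts ✓
(D) fluvial channel — accounts for every observation (cross-bedding through bioturbation → cross-bedding)
(E) debris-flow fan — does not account for cross-bedding, organic content high
Only (D) is consistent with every observation.

D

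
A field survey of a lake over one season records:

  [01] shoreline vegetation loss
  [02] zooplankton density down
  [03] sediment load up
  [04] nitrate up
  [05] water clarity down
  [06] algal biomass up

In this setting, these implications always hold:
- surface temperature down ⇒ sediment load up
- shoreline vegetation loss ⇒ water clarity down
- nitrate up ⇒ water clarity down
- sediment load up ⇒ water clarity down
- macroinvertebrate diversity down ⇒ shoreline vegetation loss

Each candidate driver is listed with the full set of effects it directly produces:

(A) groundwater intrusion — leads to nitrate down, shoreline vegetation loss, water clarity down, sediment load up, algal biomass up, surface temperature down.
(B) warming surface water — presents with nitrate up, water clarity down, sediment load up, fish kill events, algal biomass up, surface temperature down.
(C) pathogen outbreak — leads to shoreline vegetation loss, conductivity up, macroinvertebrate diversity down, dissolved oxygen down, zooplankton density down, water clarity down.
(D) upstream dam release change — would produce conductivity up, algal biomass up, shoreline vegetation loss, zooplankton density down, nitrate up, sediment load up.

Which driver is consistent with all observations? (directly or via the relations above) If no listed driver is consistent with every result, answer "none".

D

Checking each candidate against the observations:
(A) groundwater intrusion — shoreline vegetation loss +; zooplankton density down -; sediment load up +; nitrate up -; water clarity down +; algal biomass up +
(B) warming surface water — shoreline vegetation loss -; zooplankton density down -; sediment load up +; nitrate up +; water clarity down +; algal biomass up +
(C) pathogen outbreak — shoreline vegetation loss +; zooplankton density down +; sediment load up -; nitrate up -; water clarity down +; algal biomass up -
(D) upstream dam release change — accounts for every observation (water clarity down through shoreline vegetation loss → water clarity down)
(D) is the only candidate with no mismatches.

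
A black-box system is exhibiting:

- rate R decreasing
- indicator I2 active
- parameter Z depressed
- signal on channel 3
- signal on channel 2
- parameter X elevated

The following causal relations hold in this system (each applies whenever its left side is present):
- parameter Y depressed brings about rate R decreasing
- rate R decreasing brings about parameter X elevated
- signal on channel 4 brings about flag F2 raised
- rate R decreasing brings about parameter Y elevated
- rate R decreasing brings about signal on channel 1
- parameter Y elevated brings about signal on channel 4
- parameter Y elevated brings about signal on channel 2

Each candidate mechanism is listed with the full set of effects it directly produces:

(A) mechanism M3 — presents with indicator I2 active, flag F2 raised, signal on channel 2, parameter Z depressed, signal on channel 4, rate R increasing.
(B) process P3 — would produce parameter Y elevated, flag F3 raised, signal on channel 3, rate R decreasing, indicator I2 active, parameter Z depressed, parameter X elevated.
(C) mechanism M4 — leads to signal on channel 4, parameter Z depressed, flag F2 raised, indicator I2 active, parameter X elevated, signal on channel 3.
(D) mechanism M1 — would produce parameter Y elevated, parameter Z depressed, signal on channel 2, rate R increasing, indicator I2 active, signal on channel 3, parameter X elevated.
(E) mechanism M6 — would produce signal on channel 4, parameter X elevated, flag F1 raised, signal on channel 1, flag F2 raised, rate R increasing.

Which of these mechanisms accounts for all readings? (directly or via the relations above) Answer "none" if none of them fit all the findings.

Testing each hypothesis:
(A) mechanism M3 — rate R decreasing miss; indicator I2 active match; parameter Z depressed match; signal on channel 3 miss; signal on channel 2 match; parameter X elevated miss
(B) process P3 — rate R decreasing match; indicator I2 active match; parameter Z depressed match; signal on channel 3 match; signal on channel 2 match (by parameter Y elevated → signal on channel 2); parameter X elevated match
(C) mechanism M4 — does not account for rate R decreasing, signal on channel 2
(D) mechanism M1 — rate R decreasing miss; indicator I2 active match; parameter Z depressed match; signal on channel 3 match; signal on channel 2 match; parameter X elevated match
(E) mechanism M6 — rate R decreasing miss; indicator I2 active miss; parameter Z depressed miss; signal on channel 3 miss; signal on channel 2 miss; parameter X elevated match
Only (B) is consistent with every observation.

B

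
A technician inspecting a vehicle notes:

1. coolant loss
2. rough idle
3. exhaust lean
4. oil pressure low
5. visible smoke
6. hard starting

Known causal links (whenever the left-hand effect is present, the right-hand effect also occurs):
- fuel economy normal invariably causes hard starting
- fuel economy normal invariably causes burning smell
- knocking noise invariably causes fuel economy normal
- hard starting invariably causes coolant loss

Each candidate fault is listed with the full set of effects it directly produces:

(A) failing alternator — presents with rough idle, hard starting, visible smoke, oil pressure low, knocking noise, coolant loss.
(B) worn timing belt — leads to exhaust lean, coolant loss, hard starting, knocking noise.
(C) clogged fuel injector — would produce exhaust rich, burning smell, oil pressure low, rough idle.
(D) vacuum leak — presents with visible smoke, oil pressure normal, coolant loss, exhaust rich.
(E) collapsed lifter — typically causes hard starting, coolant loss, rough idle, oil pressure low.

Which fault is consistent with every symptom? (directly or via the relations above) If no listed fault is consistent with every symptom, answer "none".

Testing each hypothesis:
(A) failing alternator — does not account for exhaust lean
(B) worn timing belt — does not account for rough idle, oil pressure low, visible smoke
(C) clogged fuel injector — coolant loss ✗; rough idle ✓; exhaust lean ✗; oil pressure low ✓; visible smoke ✗; hard starting ✗
(D) vacuum leak — coolant loss ✓; rough idle ✗; exhaust lean ✗; oil pressure low ✗; visible smoke ✓; hard starting ✗
(E) collapsed lifter — coolant loss ✓; rough idle ✓; exhaust lean ✗; oil pressure low ✓; visible smoke ✗; hard starting ✓
Every candidate fails on at least one observation.

none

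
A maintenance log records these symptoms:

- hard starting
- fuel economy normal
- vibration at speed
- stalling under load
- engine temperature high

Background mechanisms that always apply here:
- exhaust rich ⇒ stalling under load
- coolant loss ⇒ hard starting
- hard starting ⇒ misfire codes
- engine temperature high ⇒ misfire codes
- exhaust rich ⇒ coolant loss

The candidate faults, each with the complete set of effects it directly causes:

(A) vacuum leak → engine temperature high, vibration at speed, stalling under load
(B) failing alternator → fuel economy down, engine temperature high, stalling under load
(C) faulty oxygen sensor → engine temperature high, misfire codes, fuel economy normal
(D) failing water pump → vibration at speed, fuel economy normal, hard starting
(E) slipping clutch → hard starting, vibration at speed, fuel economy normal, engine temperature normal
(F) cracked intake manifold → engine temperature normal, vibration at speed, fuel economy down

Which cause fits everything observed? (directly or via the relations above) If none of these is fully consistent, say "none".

Checking each candidate against the observations:
(A) vacuum leak — hard starting NO; fuel economy normal NO; vibration at speed yes; stalling under load yes; engine temperature high yes
(B) failing alternator — fails on hard starting, fuel economy normal, vibration at speed (predicts fuel economy down, not fuel economy normal)
(C) faulty oxygen sensor — hard starting NO; fuel economy normal yes; vibration at speed NO; stalling under load NO; engine temperature high yes
(D) failing water pump — does not account for stalling under load, engine temperature high
(E) slipping clutch — hard starting yes; fuel economy normal yes; vibration at speed yes; stalling under load NO; engine temperature high NO
(F) cracked intake manifold — fails on hard starting, fuel economy normal, stalling under load, engine temperature high (predicts fuel economy down, not fuel economy normal; predicts engine temperature normal, not engine temperature high)
None of the listed candidates fits everything.

none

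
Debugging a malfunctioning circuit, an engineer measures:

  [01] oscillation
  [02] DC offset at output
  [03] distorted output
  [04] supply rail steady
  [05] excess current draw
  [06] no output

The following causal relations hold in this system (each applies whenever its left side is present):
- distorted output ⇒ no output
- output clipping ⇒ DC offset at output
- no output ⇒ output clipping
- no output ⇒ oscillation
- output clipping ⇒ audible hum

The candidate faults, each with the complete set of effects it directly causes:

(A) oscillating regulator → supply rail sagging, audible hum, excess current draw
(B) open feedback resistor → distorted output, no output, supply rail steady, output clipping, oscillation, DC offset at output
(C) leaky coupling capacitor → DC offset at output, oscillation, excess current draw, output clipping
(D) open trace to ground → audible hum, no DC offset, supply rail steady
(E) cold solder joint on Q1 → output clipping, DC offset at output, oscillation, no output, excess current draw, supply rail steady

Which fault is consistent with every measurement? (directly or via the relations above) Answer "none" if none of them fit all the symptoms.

none

Testing each hypothesis:
(A) oscillating regulator — oscillation NO; DC offset at output NO; distorted output NO; supply rail steady NO; excess current draw yes; no output NO
(B) open feedback resistor — does not account for excess current draw
(C) leaky coupling capacitor — oscillation yes; DC offset at output yes; distorted output NO; supply rail steady NO; excess current draw yes; no output NO
(D) open trace to ground — oscillation NO; DC offset at output NO; distorted output NO; supply rail steady yes; excess current draw NO; no output NO
(E) cold solder joint on Q1 — does not account for distorted output
Every candidate fails on at least one observation.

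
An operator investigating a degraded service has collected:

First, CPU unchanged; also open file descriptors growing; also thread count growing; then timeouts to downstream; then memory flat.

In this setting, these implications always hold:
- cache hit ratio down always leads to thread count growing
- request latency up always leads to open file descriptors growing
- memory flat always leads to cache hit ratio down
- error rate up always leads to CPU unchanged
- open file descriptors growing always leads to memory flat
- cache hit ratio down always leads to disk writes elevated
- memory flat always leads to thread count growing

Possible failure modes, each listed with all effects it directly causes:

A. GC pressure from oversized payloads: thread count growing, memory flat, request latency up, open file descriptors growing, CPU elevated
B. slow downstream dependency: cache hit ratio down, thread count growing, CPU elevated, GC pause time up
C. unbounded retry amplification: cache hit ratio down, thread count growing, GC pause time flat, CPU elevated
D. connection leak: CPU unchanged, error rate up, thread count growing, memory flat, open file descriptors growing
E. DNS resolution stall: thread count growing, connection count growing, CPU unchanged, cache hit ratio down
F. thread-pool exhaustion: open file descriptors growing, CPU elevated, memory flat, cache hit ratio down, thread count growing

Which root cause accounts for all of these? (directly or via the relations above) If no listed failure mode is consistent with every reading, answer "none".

For each candidate, compare predicted effects to what was observed:
(A) GC pressure from oversized payloads — fails on CPU unchanged, timeouts to downstream (predicts CPU elevated, not CPU unchanged)
(B) slow downstream dependency — CPU unchanged NO; open file descriptors growing NO; thread count growing yes; timeouts to downstream NO; memory flat NO
(C) unbounded retry amplification — CPU unchanged NO; open file descriptors growing NO; thread count growing yes; timeouts to downstream NO; memory flat NO
(D) connection leak — does not account for timeouts to downstream
(E) DNS resolution stall — does not account for open file descriptors growing, timeouts to downstream, memory flat
(F) thread-pool exhaustion — fails on CPU unchanged, timeouts to downstream (predicts CPU elevated, not CPU unchanged)
None of the listed candidates fits everything.

none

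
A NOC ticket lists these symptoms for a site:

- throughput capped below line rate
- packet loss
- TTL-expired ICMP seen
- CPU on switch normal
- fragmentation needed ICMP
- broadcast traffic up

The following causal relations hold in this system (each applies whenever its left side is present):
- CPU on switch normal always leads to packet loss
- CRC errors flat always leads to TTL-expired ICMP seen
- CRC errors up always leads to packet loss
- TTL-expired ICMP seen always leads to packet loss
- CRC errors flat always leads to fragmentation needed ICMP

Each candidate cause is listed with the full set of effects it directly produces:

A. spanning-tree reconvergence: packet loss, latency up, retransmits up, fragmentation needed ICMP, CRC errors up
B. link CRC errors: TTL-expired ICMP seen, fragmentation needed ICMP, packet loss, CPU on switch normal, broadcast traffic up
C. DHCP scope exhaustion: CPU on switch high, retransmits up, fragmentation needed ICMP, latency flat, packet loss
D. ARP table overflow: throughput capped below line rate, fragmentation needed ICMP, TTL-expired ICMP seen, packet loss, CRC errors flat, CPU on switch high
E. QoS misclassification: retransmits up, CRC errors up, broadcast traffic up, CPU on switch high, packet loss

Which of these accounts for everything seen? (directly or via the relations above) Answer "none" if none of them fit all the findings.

none

Checking each candidate against the observations:
(A) spanning-tree reconvergence — does not account for throughput capped below line rate, TTL-expired ICMP seen, CPU on switch normal, broadcast traffic up
(B) link CRC errors — does not account for throughput capped below line rate
(C) DHCP scope exhaustion — fails on throughput capped below line rate, TTL-expired ICMP seen, CPU on switch normal, broadcast traffic up (predicts CPU on switch high, not CPU on switch normal)
(D) ARP table overflow — fails on CPU on switch normal, broadcast traffic up (predicts CPU on switch high, not CPU on switch normal)
(E) QoS misclassification — fails on throughput capped below line rate, TTL-expired ICMP seen, CPU on switch normal, fragmentation needed ICMP (predicts CPU on switch high, not CPU on switch normal)
No candidate is consistent with all observations.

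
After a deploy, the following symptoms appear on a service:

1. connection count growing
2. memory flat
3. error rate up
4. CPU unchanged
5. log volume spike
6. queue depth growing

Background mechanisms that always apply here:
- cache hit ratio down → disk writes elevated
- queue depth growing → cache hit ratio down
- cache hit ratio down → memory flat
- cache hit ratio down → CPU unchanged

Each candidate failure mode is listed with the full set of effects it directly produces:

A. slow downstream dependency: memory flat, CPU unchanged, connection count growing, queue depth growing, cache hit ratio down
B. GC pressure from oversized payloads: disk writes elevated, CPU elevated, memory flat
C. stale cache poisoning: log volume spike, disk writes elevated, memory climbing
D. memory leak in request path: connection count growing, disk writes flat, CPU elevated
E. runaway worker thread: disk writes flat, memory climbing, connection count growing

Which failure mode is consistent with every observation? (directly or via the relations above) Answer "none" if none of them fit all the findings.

Testing each hypothesis:
(A) slow downstream dependency — does not account for error rate up, log volume spike
(B) GC pressure from oversized payloads — fails on connection count growing, error rate up, CPU unchanged, log volume spike, queue depth growing (predicts CPU elevated, not CPU unchanged)
(C) stale cache poisoning — fails on connection count growing, memory flat, error rate up, CPU unchanged, queue depth growing (predicts memory climbing, not memory flat)
(D) memory leak in request path — connection count growing yes; memory flat NO; error rate up NO; CPU unchanged NO; log volume spike NO; queue depth growing NO
(E) runaway worker thread — connection count growing yes; memory flat NO; error rate up NO; CPU unchanged NO; log volume spike NO; queue depth growing NO
No candidate is consistent with all observations.

none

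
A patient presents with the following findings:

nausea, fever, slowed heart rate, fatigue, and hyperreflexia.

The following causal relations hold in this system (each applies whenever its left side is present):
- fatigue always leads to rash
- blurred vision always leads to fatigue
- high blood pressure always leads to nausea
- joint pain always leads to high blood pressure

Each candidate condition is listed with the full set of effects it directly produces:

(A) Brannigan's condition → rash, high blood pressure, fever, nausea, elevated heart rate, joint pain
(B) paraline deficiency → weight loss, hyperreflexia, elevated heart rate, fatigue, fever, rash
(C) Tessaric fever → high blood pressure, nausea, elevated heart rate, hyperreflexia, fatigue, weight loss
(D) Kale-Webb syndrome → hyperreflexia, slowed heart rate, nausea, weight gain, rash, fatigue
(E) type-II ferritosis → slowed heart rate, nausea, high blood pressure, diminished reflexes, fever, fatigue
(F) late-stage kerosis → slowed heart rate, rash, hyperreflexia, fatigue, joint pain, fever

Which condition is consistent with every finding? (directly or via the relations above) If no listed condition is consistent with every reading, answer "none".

F

Checking each candidate against the observations:
(A) Brannigan's condition — fails on slowed heart rate, fatigue, hyperreflexia (predicts elevated heart rate, not slowed heart rate)
(B) paraline deficiency — fails on nausea, slowed heart rate (predicts elevated heart rate, not slowed heart rate)
(C) Tessaric fever — nausea yes; fever NO; slowed heart rate NO; fatigue yes; hyperreflexia yes
(D) Kale-Webb syndrome — nausea yes; fever NO; slowed heart rate yes; fatigue yes; hyperreflexia yes
(E) type-II ferritosis — fails on hyperreflexia (predicts diminished reflexes, not hyperreflexia)
(F) late-stage kerosis — nausea yes (via joint pain → high blood pressure → nausea); fever yes; slowed heart rate yes; fatigue yes; hyperreflexia yes
Only (F) is consistent with every observation.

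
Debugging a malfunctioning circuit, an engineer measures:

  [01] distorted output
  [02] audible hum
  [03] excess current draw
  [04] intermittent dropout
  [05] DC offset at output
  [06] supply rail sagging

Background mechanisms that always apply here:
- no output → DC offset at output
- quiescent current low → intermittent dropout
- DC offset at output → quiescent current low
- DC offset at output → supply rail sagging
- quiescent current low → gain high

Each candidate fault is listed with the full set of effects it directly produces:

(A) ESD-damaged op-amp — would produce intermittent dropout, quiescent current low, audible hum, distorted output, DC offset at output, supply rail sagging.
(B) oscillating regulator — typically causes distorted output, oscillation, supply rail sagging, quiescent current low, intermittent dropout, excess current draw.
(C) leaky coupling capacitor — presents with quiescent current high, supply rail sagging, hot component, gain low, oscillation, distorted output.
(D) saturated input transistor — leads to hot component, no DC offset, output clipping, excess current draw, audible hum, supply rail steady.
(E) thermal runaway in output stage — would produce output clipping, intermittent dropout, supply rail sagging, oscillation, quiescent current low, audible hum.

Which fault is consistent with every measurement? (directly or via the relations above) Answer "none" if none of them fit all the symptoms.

Testing each hypothesis:
(A) ESD-damaged op-amp — does not account for excess current draw
(B) oscillating regulator — distorted output +; audible hum -; excess current draw +; intermittent dropout +; DC offset at output -; supply rail sagging +
(C) leaky coupling capacitor — does not account for audible hum, excess current draw, intermittent dropout, DC offset at output
(D) saturated input transistor — distorted output -; audible hum +; excess current draw +; intermittent dropout -; DC offset at output -; supply rail sagging -
(E) thermal runaway in output stage — does not account for distorted output, excess current draw, DC offset at output
Every candidate fails on at least one observation.

none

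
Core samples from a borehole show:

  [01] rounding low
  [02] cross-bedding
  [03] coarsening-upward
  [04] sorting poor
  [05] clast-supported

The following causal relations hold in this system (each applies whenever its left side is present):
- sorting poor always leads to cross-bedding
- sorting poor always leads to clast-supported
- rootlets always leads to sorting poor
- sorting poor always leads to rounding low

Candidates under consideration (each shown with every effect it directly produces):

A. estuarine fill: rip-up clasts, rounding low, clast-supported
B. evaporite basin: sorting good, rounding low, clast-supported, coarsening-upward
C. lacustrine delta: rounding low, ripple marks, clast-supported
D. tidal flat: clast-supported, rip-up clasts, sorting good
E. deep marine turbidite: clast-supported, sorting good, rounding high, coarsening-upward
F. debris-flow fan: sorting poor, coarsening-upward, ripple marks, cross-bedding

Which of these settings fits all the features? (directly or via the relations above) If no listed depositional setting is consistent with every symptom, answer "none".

F

For each candidate, compare predicted effects to what was observed:
(A) estuarine fill — does not account for cross-bedding, coarsening-upward, sorting poor
(B) evaporite basin — fails on cross-bedding, sorting poor (predicts sorting good, not sorting poor)
(C) lacustrine delta — rounding low yes; cross-bedding NO; coarsening-upward NO; sorting poor NO; clast-supported yes
(D) tidal flat — rounding low NO; cross-bedding NO; coarsening-upward NO; sorting poor NO; clast-supported yes
(E) deep marine turbidite — rounding low NO; cross-bedding NO; coarsening-upward yes; sorting poor NO; clast-supported yes
(F) debris-flow fan — rounding low yes (by sorting poor → rounding low); cross-bedding yes; coarsening-upward yes; sorting poor yes; clast-supported yes (by sorting poor → clast-supported)
(F) is the only candidate with no mismatches.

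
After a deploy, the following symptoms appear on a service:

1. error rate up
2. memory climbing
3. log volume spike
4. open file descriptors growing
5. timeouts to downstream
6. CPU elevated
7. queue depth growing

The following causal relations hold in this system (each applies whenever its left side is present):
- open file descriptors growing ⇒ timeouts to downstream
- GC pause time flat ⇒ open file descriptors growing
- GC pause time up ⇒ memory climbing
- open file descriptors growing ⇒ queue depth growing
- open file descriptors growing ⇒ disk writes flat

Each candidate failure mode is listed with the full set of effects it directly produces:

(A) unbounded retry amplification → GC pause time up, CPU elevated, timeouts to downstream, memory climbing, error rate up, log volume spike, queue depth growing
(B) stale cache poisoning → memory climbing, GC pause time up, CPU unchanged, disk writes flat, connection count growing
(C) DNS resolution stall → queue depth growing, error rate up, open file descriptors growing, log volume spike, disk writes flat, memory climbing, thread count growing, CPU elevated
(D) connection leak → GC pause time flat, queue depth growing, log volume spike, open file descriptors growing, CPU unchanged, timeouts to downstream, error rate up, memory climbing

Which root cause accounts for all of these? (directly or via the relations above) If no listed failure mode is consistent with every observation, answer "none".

Checking each candidate against the observations:
(A) unbounded retry amplification — does not account for open file descriptors growing
(B) stale cache poisoning — fails on error rate up, log volume spike, open file descriptors growing, timeouts to downstream, CPU elevated, queue depth growing (predicts CPU unchanged, not CPU elevated)
(C) DNS resolution stall — accounts for every observation (timeouts to downstream through open file descriptors growing → timeouts to downstream)
(D) connection leak — error rate up yes; memory climbing yes; log volume spike yes; open file descriptors growing yes; timeouts to downstream yes; CPU elevated NO; queue depth growing yes
(C) alone accounts for all the evidence.

C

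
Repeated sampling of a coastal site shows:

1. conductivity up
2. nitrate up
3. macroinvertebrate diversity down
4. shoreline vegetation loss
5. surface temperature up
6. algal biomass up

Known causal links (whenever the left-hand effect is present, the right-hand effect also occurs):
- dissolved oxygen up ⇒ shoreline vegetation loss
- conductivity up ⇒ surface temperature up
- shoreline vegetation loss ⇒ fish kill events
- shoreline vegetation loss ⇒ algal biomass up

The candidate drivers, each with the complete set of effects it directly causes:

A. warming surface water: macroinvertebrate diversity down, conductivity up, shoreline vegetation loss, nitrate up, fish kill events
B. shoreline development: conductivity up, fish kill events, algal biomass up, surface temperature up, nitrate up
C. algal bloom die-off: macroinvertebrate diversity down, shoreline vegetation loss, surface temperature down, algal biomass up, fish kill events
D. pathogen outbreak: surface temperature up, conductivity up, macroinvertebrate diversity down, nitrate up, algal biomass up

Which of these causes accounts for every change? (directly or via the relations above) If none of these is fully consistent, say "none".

Testing each hypothesis:
(A) warming surface water — conductivity up match; nitrate up match; macroinvertebrate diversity down match; shoreline vegetation loss match; surface temperature up match (through conductivity up → surface temperature up); algal biomass up match (through shoreline vegetation loss → algal biomass up)
(B) shoreline development — does not account for macroinvertebrate diversity down, shoreline vegetation loss
(C) algal bloom die-off — fails on conductivity up, nitrate up, surface temperature up (predicts surface temperature down, not surface temperature up)
(D) pathogen outbreak — does not account for shoreline vegetation loss
(A) alone accounts for all the evidence.

A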